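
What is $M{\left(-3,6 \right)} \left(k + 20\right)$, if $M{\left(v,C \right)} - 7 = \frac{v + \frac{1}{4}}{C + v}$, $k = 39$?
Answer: $\frac{4307}{12} \approx 358.92$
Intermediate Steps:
$M{\left(v,C \right)} = 7 + \frac{\frac{1}{4} + v}{C + v}$ ($M{\left(v,C \right)} = 7 + \frac{v + \frac{1}{4}}{C + v} = 7 + \frac{\frac{1}{4} + v}{C + v}$)
$M{\left(-3,6 \right)} \left(k + 20\right) = \frac{\frac{1}{4} + 7 \cdot 6 + 8 \left(-3\right)}{6 - 3} \left(39 + 20\right) = \frac{\frac{1}{4} + 42 - 24}{3} \cdot 59 = \frac{1}{3} \cdot \frac{73}{4} \cdot 59 = \frac{73}{12} \cdot 59 = \frac{4307}{12}$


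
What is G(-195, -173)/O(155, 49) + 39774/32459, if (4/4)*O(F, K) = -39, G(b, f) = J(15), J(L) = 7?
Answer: 189139/180843 ≈ 1.0459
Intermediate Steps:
G(b, f) = 7
O(F, K) = -39
G(-195, -173)/O(155, 49) + 39774/32459 = 7/(-39) + 39774/32459 = 7*(-1/39) + 39774*(1/32459) = -7/39 + 5682/4637 = 189139/180843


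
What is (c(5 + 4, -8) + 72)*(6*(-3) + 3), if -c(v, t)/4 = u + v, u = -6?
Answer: -900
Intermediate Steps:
c(v, t) = 24 - 4*v (c(v, t) = -4*(-6 + v) = 24 - 4*v)
(c(5 + 4, -8) + 72)*(6*(-3) + 3) = ((24 - 4*(5 + 4)) + 72)*(6*(-3) + 3) = ((24 - 4*9) + 72)*(-18 + 3) = ((24 - 36) + 72)*(-15) = (-12 + 72)*(-15) = 60*(-15) = -900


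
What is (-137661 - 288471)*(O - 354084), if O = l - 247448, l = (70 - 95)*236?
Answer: 258846213024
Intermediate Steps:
l = -5900 (l = -25*236 = -5900)
O = -253348 (O = -5900 - 247448 = -253348)
(-137661 - 288471)*(O - 354084) = (-137661 - 288471)*(-253348 - 354084) = -426132*(-607432) = 258846213024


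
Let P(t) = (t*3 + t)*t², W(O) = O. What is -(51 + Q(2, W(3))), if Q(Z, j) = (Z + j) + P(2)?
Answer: -88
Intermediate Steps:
P(t) = 4*t³ (P(t) = (3*t + t)*t² = (4*t)*t² = 4*t³)
Q(Z, j) = 32 + Z + j (Q(Z, j) = (Z + j) + 4*2³ = (Z + j) + 4*8 = (Z + j) + 32 = 32 + Z + j)
-(51 + Q(2, W(3))) = -(51 + (32 + 2 + 3)) = -(51 + 37) = -1*88 = -88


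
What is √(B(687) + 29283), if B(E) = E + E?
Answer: √30657 ≈ 175.09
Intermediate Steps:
B(E) = 2*E
√(B(687) + 29283) = √(2*687 + 29283) = √(1374 + 29283) = √30657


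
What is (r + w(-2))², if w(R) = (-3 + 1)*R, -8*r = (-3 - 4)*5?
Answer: 4489/64 ≈ 70.141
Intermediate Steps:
r = 35/8 (r = -(-3 - 4)*5/8 = -(-7)*5/8 = -⅛*(-35) = 35/8 ≈ 4.3750)
w(R) = -2*R
(r + w(-2))² = (35/8 - 2*(-2))² = (35/8 + 4)² = (67/8)² = 4489/64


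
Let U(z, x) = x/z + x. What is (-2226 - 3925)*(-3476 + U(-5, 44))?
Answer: 105821804/5 ≈ 2.1164e+7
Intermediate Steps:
U(z, x) = x + x/z (U(z, x) = x/z + x = x + x/z)
(-2226 - 3925)*(-3476 + U(-5, 44)) = (-2226 - 3925)*(-3476 + (44 + 44/(-5))) = -6151*(-3476 + (44 + 44*(-1/5))) = -6151*(-3476 + (44 - 44/5)) = -6151*(-3476 + 176/5) = -6151*(-17204/5) = 105821804/5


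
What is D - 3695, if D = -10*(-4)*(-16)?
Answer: -4335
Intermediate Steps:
D = -640 (D = -2*(-20)*(-16) = 40*(-16) = -640)
D - 3695 = -640 - 3695 = -4335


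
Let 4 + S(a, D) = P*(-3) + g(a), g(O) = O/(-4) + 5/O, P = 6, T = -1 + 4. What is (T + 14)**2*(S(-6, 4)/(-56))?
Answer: 2312/21 ≈ 110.10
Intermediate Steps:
T = 3
g(O) = 5/O - O/4 (g(O) = O*(-1/4) + 5/O = -O/4 + 5/O = 5/O - O/4)
S(a, D) = -22 + 5/a - a/4 (S(a, D) = -4 + (6*(-3) + (5/a - a/4)) = -4 + (-18 + (5/a - a/4)) = -4 + (-18 + 5/a - a/4) = -22 + 5/a - a/4)
(T + 14)**2*(S(-6, 4)/(-56)) = (3 + 14)**2*((-22 + 5/(-6) - 1/4*(-6))/(-56)) = 17**2*((-22 + 5*(-1/6) + 3/2)*(-1/56)) = 289*((-22 - 5/6 + 3/2)*(-1/56)) = 289*(-64/3*(-1/56)) = 289*(8/21) = 2312/21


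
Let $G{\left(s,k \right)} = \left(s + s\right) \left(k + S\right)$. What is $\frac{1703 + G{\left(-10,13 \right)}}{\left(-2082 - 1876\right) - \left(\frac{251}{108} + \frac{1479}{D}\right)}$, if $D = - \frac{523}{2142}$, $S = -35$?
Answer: $\frac{121045212}{118450999} \approx 1.0219$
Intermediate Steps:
$G{\left(s,k \right)} = 2 s \left(-35 + k\right)$ ($G{\left(s,k \right)} = \left(s + s\right) \left(k - 35\right) = 2 s \left(-35 + k\right)$)
$D = - \frac{523}{2142}$ ($D = \left(-523\right) \frac{1}{2142} = - \frac{523}{2142} \approx -0.24416$)
$\frac{1703 + G{\left(-10,13 \right)}}{\left(-2082 - 1876\right) - \left(\frac{251}{108} + \frac{1479}{D}\right)} = \frac{1703 + 2 \left(-10\right) \left(-35 + 13\right)}{\left(-2082 - 1876\right) - \left(- \frac{3168018}{523} + \frac{251}{108}\right)} = \frac{1703 + 2 \left(-10\right) \left(-22\right)}{\left(-2082 - 1876\right) - - \frac{342014671}{56484}} = \frac{1703 + 440}{-3958 + \left(\frac{3168018}{523} - \frac{251}{108}\right)} = \frac{2143}{-3958 + \frac{342014671}{56484}} = \frac{2143}{\frac{118450999}{56484}} = 2143 \cdot \frac{56484}{118450999} = \frac{121045212}{118450999}$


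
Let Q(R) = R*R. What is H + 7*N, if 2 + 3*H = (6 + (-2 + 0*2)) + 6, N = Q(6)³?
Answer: 979784/3 ≈ 3.2659e+5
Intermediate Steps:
Q(R) = R²
N = 46656 (N = (6²)³ = 36³ = 46656)
H = 8/3 (H = -⅔ + ((6 + (-2 + 0*2)) + 6)/3 = -⅔ + ((6 + (-2 + 0)) + 6)/3 = -⅔ + ((6 - 2) + 6)/3 = -⅔ + (4 + 6)/3 = -⅔ + (⅓)*10 = -⅔ + 10/3 = 8/3 ≈ 2.6667)
H + 7*N = 8/3 + 7*46656 = 8/3 + 326592 = 979784/3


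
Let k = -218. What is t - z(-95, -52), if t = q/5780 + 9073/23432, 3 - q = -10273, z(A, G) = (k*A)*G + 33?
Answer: 36462648693173/33859240 ≈ 1.0769e+6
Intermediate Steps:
z(A, G) = 33 - 218*A*G (z(A, G) = (-218*A)*G + 33 = -218*A*G + 33 = 33 - 218*A*G)
q = 10276 (q = 3 - 1*(-10273) = 3 + 10273 = 10276)
t = 73307293/33859240 (t = 10276/5780 + 9073/23432 = 10276*(1/5780) + 9073*(1/23432) = 2569/1445 + 9073/23432 = 73307293/33859240 ≈ 2.1651)
t - z(-95, -52) = 73307293/33859240 - (33 - 218*(-95)*(-52)) = 73307293/33859240 - (33 - 1076920) = 73307293/33859240 - 1*(-1076887) = 73307293/33859240 + 1076887 = 36462648693173/33859240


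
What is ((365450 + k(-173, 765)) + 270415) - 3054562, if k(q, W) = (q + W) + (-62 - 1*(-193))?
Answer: -2417974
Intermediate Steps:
k(q, W) = 131 + W + q (k(q, W) = (W + q) + (-62 + 193) = (W + q) + 131 = 131 + W + q)
((365450 + k(-173, 765)) + 270415) - 3054562 = ((365450 + (131 + 765 - 173)) + 270415) - 3054562 = ((365450 + 723) + 270415) - 3054562 = (366173 + 270415) - 3054562 = 636588 - 3054562 = -2417974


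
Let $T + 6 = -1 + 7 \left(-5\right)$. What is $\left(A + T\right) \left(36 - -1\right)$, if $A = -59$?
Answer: $-3737$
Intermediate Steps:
$T = -42$ ($T = -6 + \left(-1 + 7 \left(-5\right)\right) = -6 - 36 = -42$)
$\left(A + T\right) \left(36 - -1\right) = \left(-59 - 42\right) \left(36 - -1\right) = - 101 \left(36 + 1\right) = \left(-101\right) 37 = -3737$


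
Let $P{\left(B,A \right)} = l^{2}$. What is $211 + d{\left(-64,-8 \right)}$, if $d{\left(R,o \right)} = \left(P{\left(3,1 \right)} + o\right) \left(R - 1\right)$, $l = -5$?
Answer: $-894$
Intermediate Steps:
$P{\left(B,A \right)} = 25$ ($P{\left(B,A \right)} = \left(-5\right)^{2} = 25$)
$d{\left(R,o \right)} = \left(-1 + R\right) \left(25 + o\right)$ ($d{\left(R,o \right)} = \left(25 + o\right) \left(R - 1\right) = \left(25 + o\right) \left(-1 + R\right) = \left(-1 + R\right) \left(25 + o\right)$)
$211 + d{\left(-64,-8 \right)} = 211 - 1105 = -894$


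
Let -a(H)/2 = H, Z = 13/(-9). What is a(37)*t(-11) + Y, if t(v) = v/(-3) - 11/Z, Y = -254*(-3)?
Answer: -2842/39 ≈ -72.872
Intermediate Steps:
Z = -13/9 (Z = 13*(-1/9) = -13/9 ≈ -1.4444)
a(H) = -2*H
Y = 762
t(v) = 99/13 - v/3 (t(v) = v/(-3) - 11/(-13/9) = v*(-1/3) - 11*(-9/13) = -v/3 + 99/13 = 99/13 - v/3)
a(37)*t(-11) + Y = (-2*37)*(99/13 - 1/3*(-11)) + 762 = -74*(99/13 + 11/3) + 762 = -74*440/39 + 762 = -32560/39 + 762 = -2842/39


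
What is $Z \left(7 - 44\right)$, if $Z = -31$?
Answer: $1147$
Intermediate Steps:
$Z \left(7 - 44\right) = - 31 \left(7 - 44\right) = \left(-31\right) \left(-37\right) = 1147$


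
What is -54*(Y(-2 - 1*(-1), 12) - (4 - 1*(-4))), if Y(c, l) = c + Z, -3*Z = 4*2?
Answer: 630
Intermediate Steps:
Z = -8/3 (Z = -4*2/3 = -⅓*8 = -8/3 ≈ -2.6667)
Y(c, l) = -8/3 + c (Y(c, l) = c - 8/3 = -8/3 + c)
-54*(Y(-2 - 1*(-1), 12) - (4 - 1*(-4))) = -54*((-8/3 + (-2 - 1*(-1))) - (4 - 1*(-4))) = -54*((-8/3 + (-2 + 1)) - (4 + 4)) = -54*((-8/3 - 1) - 1*8) = -54*(-11/3 - 8) = -54*(-35/3) = 630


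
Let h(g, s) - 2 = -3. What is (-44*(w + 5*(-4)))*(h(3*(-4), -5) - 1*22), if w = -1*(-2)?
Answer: -18216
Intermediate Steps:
h(g, s) = -1 (h(g, s) = 2 - 3 = -1)
w = 2
(-44*(w + 5*(-4)))*(h(3*(-4), -5) - 1*22) = (-44*(2 + 5*(-4)))*(-1 - 1*22) = (-44*(2 - 20))*(-1 - 22) = -44*(-18)*(-23) = 792*(-23) = -18216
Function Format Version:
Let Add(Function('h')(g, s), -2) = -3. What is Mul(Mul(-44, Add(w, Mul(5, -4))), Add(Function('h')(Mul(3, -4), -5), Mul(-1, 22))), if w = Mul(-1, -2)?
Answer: -18216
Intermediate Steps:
Function('h')(g, s) = -1 (Function('h')(g, s) = Add(2, -3) = -1)
w = 2
Mul(Mul(-44, Add(w, Mul(5, -4))), Add(Function('h')(Mul(3, -4), -5), Mul(-1, 22))) = Mul(Mul(-44, Add(2, Mul(5, -4))), Add(-1, Mul(-1, 22))) = Mul(Mul(-44, Add(2, -20)), Add(-1, -22)) = Mul(Mul(-44, -18), -23) = Mul(792, -23) = -18216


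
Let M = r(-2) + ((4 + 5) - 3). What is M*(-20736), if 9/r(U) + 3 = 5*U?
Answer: -1430784/13 ≈ -1.1006e+5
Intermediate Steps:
r(U) = 9/(-3 + 5*U)
M = 69/13 (M = 9/(-3 + 5*(-2)) + ((4 + 5) - 3) = 9/(-3 - 10) + (9 - 3) = 9/(-13) + 6 = 9*(-1/13) + 6 = -9/13 + 6 = 69/13 ≈ 5.3077)
M*(-20736) = (69/13)*(-20736) = -1430784/13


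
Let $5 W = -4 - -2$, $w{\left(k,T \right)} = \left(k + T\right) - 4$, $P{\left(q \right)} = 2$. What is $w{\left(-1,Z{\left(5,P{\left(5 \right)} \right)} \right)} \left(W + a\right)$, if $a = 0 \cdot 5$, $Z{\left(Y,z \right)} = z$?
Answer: $\frac{6}{5} \approx 1.2$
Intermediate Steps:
$w{\left(k,T \right)} = -4 + T + k$ ($w{\left(k,T \right)} = \left(T + k\right) - 4 = -4 + T + k$)
$a = 0$
$W = - \frac{2}{5}$ ($W = \frac{-4 - -2}{5} = \frac{-4 + 2}{5} = \frac{1}{5} \left(-2\right) = - \frac{2}{5} \approx -0.4$)
$w{\left(-1,Z{\left(5,P{\left(5 \right)} \right)} \right)} \left(W + a\right) = \left(-4 + 2 - 1\right) \left(- \frac{2}{5} + 0\right) = \left(-3\right) \left(- \frac{2}{5}\right) = \frac{6}{5}$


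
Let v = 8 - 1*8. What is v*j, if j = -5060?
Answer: 0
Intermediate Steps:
v = 0 (v = 8 - 8 = 0)
v*j = 0*(-5060) = 0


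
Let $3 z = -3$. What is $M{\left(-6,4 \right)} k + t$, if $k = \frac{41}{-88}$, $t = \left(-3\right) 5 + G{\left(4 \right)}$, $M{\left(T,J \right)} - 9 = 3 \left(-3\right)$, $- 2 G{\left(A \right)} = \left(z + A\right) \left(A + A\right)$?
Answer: $-27$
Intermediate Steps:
$z = -1$ ($z = \frac{1}{3} \left(-3\right) = -1$)
$G{\left(A \right)} = - A \left(-1 + A\right)$ ($G{\left(A \right)} = - \frac{\left(-1 + A\right) \left(A + A\right)}{2} = - \frac{\left(-1 + A\right) 2 A}{2} = - \frac{2 A \left(-1 + A\right)}{2} = - A \left(-1 + A\right)$)
$M{\left(T,J \right)} = 0$ ($M{\left(T,J \right)} = 9 + 3 \left(-3\right) = 9 - 9 = 0$)
$t = -27$ ($t = \left(-3\right) 5 + 4 \left(1 - 4\right) = -15 + 4 \left(1 - 4\right) = -15 + 4 \left(-3\right) = -15 - 12 = -27$)
$k = - \frac{41}{88}$ ($k = 41 \left(- \frac{1}{88}\right) = - \frac{41}{88} \approx -0.46591$)
$M{\left(-6,4 \right)} k + t = 0 \left(- \frac{41}{88}\right) - 27 = 0 - 27 = -27$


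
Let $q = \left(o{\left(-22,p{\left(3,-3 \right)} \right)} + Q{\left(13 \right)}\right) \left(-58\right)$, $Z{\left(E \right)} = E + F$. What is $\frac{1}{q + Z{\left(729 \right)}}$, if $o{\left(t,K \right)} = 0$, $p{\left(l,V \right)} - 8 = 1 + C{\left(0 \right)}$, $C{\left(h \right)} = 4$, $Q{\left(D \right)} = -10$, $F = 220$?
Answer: $\frac{1}{1529} \approx 0.00065402$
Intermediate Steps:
$p{\left(l,V \right)} = 13$ ($p{\left(l,V \right)} = 8 + \left(1 + 4\right) = 8 + 5 = 13$)
$Z{\left(E \right)} = 220 + E$ ($Z{\left(E \right)} = E + 220 = 220 + E$)
$q = 580$ ($q = \left(0 - 10\right) \left(-58\right) = \left(-10\right) \left(-58\right) = 580$)
$\frac{1}{q + Z{\left(729 \right)}} = \frac{1}{580 + \left(220 + 729\right)} = \frac{1}{580 + 949} = \frac{1}{1529}$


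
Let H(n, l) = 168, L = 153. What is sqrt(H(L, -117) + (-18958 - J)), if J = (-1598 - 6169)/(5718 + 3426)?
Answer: I*sqrt(4848803358)/508 ≈ 137.07*I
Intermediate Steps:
J = -863/1016 (J = -7767/9144 = -7767*1/9144 = -863/1016 ≈ -0.84941)
sqrt(H(L, -117) + (-18958 - J)) = sqrt(168 + (-18958 - 1*(-863/1016))) = sqrt(168 + (-18958 + 863/1016)) = sqrt(168 - 19260465/1016) = sqrt(-19089777/1016) = I*sqrt(4848803358)/508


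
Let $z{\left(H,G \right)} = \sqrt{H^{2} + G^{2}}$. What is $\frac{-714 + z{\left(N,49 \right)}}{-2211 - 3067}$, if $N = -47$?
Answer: $\frac{51}{377} - \frac{\sqrt{4610}}{5278} \approx 0.12241$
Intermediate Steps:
$z{\left(H,G \right)} = \sqrt{G^{2} + H^{2}}$
$\frac{-714 + z{\left(N,49 \right)}}{-2211 - 3067} = \frac{-714 + \sqrt{49^{2} + \left(-47\right)^{2}}}{-2211 - 3067} = \frac{-714 + \sqrt{2401 + 2209}}{-5278} = \left(-714 + \sqrt{4610}\right) \left(- \frac{1}{5278}\right) = \frac{51}{377} - \frac{\sqrt{4610}}{5278}$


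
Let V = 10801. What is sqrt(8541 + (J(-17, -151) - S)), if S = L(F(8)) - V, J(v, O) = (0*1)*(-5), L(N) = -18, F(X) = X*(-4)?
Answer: 44*sqrt(10) ≈ 139.14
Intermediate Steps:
F(X) = -4*X
J(v, O) = 0 (J(v, O) = 0*(-5) = 0)
S = -10819 (S = -18 - 1*10801 = -18 - 10801 = -10819)
sqrt(8541 + (J(-17, -151) - S)) = sqrt(8541 + (0 - 1*(-10819))) = sqrt(8541 + (0 + 10819)) = sqrt(8541 + 10819) = sqrt(19360) = 44*sqrt(10)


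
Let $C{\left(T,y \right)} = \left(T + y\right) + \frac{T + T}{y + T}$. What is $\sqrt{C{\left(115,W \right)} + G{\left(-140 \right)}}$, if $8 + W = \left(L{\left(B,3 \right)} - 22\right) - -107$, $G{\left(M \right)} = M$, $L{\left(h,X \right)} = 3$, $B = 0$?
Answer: $\frac{\sqrt{85449}}{39} \approx 7.4953$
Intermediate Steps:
$W = 80$ ($W = -8 + \left(\left(3 - 22\right) - -107\right) = -8 + \left(-19 + 107\right) = -8 + 88 = 80$)
$C{\left(T,y \right)} = T + y + \frac{2 T}{T + y}$ ($C{\left(T,y \right)} = \left(T + y\right) + \frac{2 T}{T + y} = T + y + \frac{2 T}{T + y}$)
$\sqrt{C{\left(115,W \right)} + G{\left(-140 \right)}} = \sqrt{\frac{115^{2} + 80^{2} + 2 \cdot 115 + 2 \cdot 115 \cdot 80}{115 + 80} - 140} = \sqrt{\frac{13225 + 6400 + 230 + 18400}{195} - 140} = \sqrt{\frac{1}{195} \cdot 38255 - 140} = \sqrt{\frac{7651}{39} - 140} = \sqrt{\frac{2191}{39}} = \frac{\sqrt{85449}}{39}$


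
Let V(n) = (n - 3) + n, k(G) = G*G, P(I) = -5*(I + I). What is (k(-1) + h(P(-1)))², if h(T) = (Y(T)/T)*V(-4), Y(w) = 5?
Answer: 81/4 ≈ 20.250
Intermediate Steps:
P(I) = -10*I
k(G) = G²
V(n) = -3 + 2*n (V(n) = (-3 + n) + n = -3 + 2*n)
h(T) = -55/T (h(T) = (5/T)*(-3 + 2*(-4)) = (5/T)*(-3 - 8) = (5/T)*(-11) = -55/T)
(k(-1) + h(P(-1)))² = ((-1)² - 55/((-10*(-1))))² = (1 - 55/10)² = (1 - 55*⅒)² = (1 - 11/2)² = (-9/2)² = 81/4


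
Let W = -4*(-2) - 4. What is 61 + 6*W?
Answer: 85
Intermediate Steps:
W = 4 (W = 8 - 4 = 4)
61 + 6*W = 61 + 6*4 = 61 + 24 = 85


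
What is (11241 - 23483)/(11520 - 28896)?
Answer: 6121/8688 ≈ 0.70453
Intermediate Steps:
(11241 - 23483)/(11520 - 28896) = -12242/(-17376) = -12242*(-1/17376) = 6121/8688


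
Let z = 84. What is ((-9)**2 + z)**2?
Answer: 27225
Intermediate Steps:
((-9)**2 + z)**2 = ((-9)**2 + 84)**2 = (81 + 84)**2 = 165**2 = 27225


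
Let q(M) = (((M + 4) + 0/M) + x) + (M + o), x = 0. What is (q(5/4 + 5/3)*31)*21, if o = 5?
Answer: 19313/2 ≈ 9656.5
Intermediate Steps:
q(M) = 9 + 2*M (q(M) = (((M + 4) + 0/M) + 0) + (M + 5) = (((4 + M) + 0) + 0) + (5 + M) = ((4 + M) + 0) + (5 + M) = (4 + M) + (5 + M) = 9 + 2*M)
(q(5/4 + 5/3)*31)*21 = ((9 + 2*(5/4 + 5/3))*31)*21 = ((9 + 2*(35/12))*31)*21 = ((9 + 35/6)*31)*21 = ((89/6)*31)*21 = (2759/6)*21 = 19313/2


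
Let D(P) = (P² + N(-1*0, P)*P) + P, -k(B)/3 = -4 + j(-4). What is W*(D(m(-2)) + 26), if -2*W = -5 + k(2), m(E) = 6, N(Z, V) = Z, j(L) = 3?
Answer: 68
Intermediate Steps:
k(B) = 3 (k(B) = -3*(-4 + 3) = -3*(-1) = 3)
D(P) = P + P² (D(P) = (P² + (-1*0)*P) + P = (P² + 0*P) + P = (P² + 0) + P = P² + P = P + P²)
W = 1 (W = -(-5 + 3)/2 = -½*(-2) = 1)
W*(D(m(-2)) + 26) = 1*(6*(1 + 6) + 26) = 1*(6*7 + 26) = 1*(42 + 26) = 1*68 = 68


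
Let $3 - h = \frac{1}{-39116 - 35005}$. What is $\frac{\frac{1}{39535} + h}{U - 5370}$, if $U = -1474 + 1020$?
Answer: $- \frac{8791234861}{17066496632640} \approx -0.00051512$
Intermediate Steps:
$h = \frac{222364}{74121}$ ($h = 3 - \frac{1}{-39116 - 35005} = 3 - \frac{1}{-74121} = 3 - - \frac{1}{74121} = 3 + \frac{1}{74121} = \frac{222364}{74121} \approx 3.0$)
$U = -454$
$\frac{\frac{1}{39535} + h}{U - 5370} = \frac{\frac{1}{39535} + \frac{222364}{74121}}{-454 - 5370} = \frac{\frac{1}{39535} + \frac{222364}{74121}}{-5824} = \frac{8791234861}{2930373735} \left(- \frac{1}{5824}\right) = - \frac{8791234861}{17066496632640}$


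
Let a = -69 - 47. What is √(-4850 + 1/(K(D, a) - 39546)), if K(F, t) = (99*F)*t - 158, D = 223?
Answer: I*√8200510471101559/1300318 ≈ 69.642*I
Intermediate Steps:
a = -116
K(F, t) = -158 + 99*F*t (K(F, t) = 99*F*t - 158 = -158 + 99*F*t)
√(-4850 + 1/(K(D, a) - 39546)) = √(-4850 + 1/((-158 + 99*223*(-116)) - 39546)) = √(-4850 + 1/((-158 - 2560932) - 39546)) = √(-4850 + 1/(-2561090 - 39546)) = √(-4850 + 1/(-2600636)) = √(-4850 - 1/2600636) = √(-12613084601/2600636) = I*√8200510471101559/1300318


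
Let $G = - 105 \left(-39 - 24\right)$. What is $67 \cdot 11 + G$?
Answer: $7352$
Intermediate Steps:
$G = 6615$ ($G = \left(-105\right) \left(-63\right) = 6615$)
$67 \cdot 11 + G = 67 \cdot 11 + 6615 = 737 + 6615 = 7352$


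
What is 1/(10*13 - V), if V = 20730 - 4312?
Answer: -1/16288 ≈ -6.1395e-5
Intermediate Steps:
V = 16418
1/(10*13 - V) = 1/(10*13 - 1*16418) = 1/(130 - 16418) = 1/(-16288) = -1/16288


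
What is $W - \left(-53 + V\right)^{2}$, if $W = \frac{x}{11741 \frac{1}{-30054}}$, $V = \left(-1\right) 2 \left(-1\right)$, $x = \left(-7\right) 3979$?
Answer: $\frac{806555721}{11741} \approx 68696.0$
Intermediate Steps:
$x = -27853$
$V = 2$ ($V = \left(-2\right) \left(-1\right) = 2$)
$W = \frac{837094062}{11741}$ ($W = - \frac{27853}{11741 \frac{1}{-30054}} = - \frac{27853}{11741 \left(- \frac{1}{30054}\right)} = - \frac{27853}{- \frac{11741}{30054}} = \left(-27853\right) \left(- \frac{30054}{11741}\right) = \frac{837094062}{11741} \approx 71297.0$)
$W - \left(-53 + V\right)^{2} = \frac{837094062}{11741} - \left(-53 + 2\right)^{2} = \frac{837094062}{11741} - \left(-51\right)^{2} = \frac{837094062}{11741} - 2601 = \frac{806555721}{11741}$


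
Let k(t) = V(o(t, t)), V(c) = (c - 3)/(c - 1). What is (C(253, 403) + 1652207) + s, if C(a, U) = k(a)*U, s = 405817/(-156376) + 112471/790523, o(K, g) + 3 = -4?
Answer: 204305857178207371/123618824648 ≈ 1.6527e+6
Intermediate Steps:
o(K, g) = -7 (o(K, g) = -3 - 4 = -7)
V(c) = (-3 + c)/(-1 + c)
s = -303219907195/123618824648 (s = 405817*(-1/156376) + 112471*(1/790523) = -405817/156376 + 112471/790523 = -303219907195/123618824648 ≈ -2.4529)
k(t) = 5/4 (k(t) = (-3 - 7)/(-1 - 7) = -10/(-8) = -1/8*(-10) = 5/4)
C(a, U) = 5*U/4
(C(253, 403) + 1652207) + s = ((5/4)*403 + 1652207) - 303219907195/123618824648 = (2015/4 + 1652207) - 303219907195/123618824648 = 6610843/4 - 303219907195/123618824648 = 204305857178207371/123618824648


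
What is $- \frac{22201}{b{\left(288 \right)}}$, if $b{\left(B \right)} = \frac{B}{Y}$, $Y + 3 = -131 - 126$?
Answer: $\frac{1443065}{72} \approx 20043.0$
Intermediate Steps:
$Y = -260$ ($Y = -3 - 257 = -260$)
$b{\left(B \right)} = - \frac{B}{260}$ ($b{\left(B \right)} = \frac{B}{-260} = B \left(- \frac{1}{260}\right) = - \frac{B}{260}$)
$- \frac{22201}{b{\left(288 \right)}} = - \frac{22201}{\left(- \frac{1}{260}\right) 288} = - \frac{22201}{- \frac{72}{65}} = \left(-22201\right) \left(- \frac{65}{72}\right) = \frac{1443065}{72}$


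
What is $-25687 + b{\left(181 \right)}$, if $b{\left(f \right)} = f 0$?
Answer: $-25687$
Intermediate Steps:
$b{\left(f \right)} = 0$
$-25687 + b{\left(181 \right)} = -25687 + 0 = -25687$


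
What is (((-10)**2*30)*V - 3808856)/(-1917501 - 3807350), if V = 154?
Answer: 3346856/5724851 ≈ 0.58462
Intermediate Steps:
(((-10)**2*30)*V - 3808856)/(-1917501 - 3807350) = (((-10)**2*30)*154 - 3808856)/(-1917501 - 3807350) = ((100*30)*154 - 3808856)/(-5724851) = (3000*154 - 3808856)*(-1/5724851) = (462000 - 3808856)*(-1/5724851) = -3346856*(-1/5724851) = 3346856/5724851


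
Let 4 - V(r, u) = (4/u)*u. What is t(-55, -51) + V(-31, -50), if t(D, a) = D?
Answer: -55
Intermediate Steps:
V(r, u) = 0 (V(r, u) = 4 - 4/u*u = 4 - 1*4 = 4 - 4 = 0)
t(-55, -51) + V(-31, -50) = -55 + 0 = -55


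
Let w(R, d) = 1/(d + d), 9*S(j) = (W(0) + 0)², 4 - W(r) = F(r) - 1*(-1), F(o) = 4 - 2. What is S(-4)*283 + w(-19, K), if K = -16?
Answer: 9047/288 ≈ 31.413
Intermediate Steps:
F(o) = 2
W(r) = 1 (W(r) = 4 - (2 - 1*(-1)) = 4 - (2 + 1) = 4 - 1*3 = 4 - 3 = 1)
S(j) = ⅑ (S(j) = (1 + 0)²/9 = (⅑)*1² = (⅑)*1 = ⅑)
w(R, d) = 1/(2*d)
S(-4)*283 + w(-19, K) = (⅑)*283 + (½)/(-16) = 283/9 + (½)*(-1/16) = 283/9 - 1/32 = 9047/288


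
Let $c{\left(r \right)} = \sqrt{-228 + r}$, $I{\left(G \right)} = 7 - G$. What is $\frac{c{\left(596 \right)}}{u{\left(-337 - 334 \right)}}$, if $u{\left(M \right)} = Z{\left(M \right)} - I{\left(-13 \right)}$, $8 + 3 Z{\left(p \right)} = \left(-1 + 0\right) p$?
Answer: $\frac{4 \sqrt{23}}{201} \approx 0.095439$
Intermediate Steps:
$Z{\left(p \right)} = - \frac{8}{3} - \frac{p}{3}$ ($Z{\left(p \right)} = - \frac{8}{3} + \frac{\left(-1 + 0\right) p}{3} = - \frac{8}{3} + \frac{\left(-1\right) p}{3} = - \frac{8}{3} - \frac{p}{3}$)
$u{\left(M \right)} = - \frac{68}{3} - \frac{M}{3}$ ($u{\left(M \right)} = \left(- \frac{8}{3} - \frac{M}{3}\right) - \left(7 - -13\right) = \left(- \frac{8}{3} - \frac{M}{3}\right) - \left(7 + 13\right) = \left(- \frac{8}{3} - \frac{M}{3}\right) - 20 = - \frac{68}{3} - \frac{M}{3}$)
$\frac{c{\left(596 \right)}}{u{\left(-337 - 334 \right)}} = \frac{\sqrt{-228 + 596}}{- \frac{68}{3} - \frac{-337 - 334}{3}} = \frac{\sqrt{368}}{- \frac{68}{3} - \frac{-337 - 334}{3}} = \frac{4 \sqrt{23}}{- \frac{68}{3} - - \frac{671}{3}} = \frac{4 \sqrt{23}}{- \frac{68}{3} + \frac{671}{3}} = \frac{4 \sqrt{23}}{201}$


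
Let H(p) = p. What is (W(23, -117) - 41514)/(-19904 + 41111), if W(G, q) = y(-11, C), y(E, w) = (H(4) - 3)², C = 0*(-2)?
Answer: -41513/21207 ≈ -1.9575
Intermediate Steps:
C = 0
y(E, w) = 1 (y(E, w) = (4 - 3)² = 1² = 1)
W(G, q) = 1
(W(23, -117) - 41514)/(-19904 + 41111) = (1 - 41514)/(-19904 + 41111) = -41513/21207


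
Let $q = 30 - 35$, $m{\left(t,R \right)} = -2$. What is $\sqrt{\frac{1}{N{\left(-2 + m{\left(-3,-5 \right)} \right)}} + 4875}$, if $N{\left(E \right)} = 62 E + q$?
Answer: $\frac{\sqrt{312043622}}{253} \approx 69.821$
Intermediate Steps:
$q = -5$ ($q = 30 - 35 = -5$)
$N{\left(E \right)} = -5 + 62 E$ ($N{\left(E \right)} = 62 E - 5 = -5 + 62 E$)
$\sqrt{\frac{1}{N{\left(-2 + m{\left(-3,-5 \right)} \right)}} + 4875} = \sqrt{\frac{1}{-5 + 62 \left(-2 - 2\right)} + 4875} = \sqrt{\frac{1}{-5 + 62 \left(-4\right)} + 4875} = \sqrt{\frac{1}{-5 - 248} + 4875} = \sqrt{\frac{1}{-253} + 4875} = \sqrt{- \frac{1}{253} + 4875} = \sqrt{\frac{1233374}{253}} = \frac{\sqrt{312043622}}{253}$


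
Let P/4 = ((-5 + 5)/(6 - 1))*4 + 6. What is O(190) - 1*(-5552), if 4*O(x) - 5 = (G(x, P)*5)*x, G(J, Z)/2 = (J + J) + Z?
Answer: 789813/4 ≈ 1.9745e+5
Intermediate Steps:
P = 24 (P = 4*(((-5 + 5)/(6 - 1))*4 + 6) = 4*((0/5)*4 + 6) = 4*((0*(1/5))*4 + 6) = 4*(0*4 + 6) = 4*(0 + 6) = 4*6 = 24)
G(J, Z) = 2*Z + 4*J (G(J, Z) = 2*((J + J) + Z) = 2*(2*J + Z) = 2*(Z + 2*J) = 2*Z + 4*J)
O(x) = 5/4 + x*(240 + 20*x)/4 (O(x) = 5/4 + (((2*24 + 4*x)*5)*x)/4 = 5/4 + (((48 + 4*x)*5)*x)/4 = 5/4 + ((240 + 20*x)*x)/4 = 5/4 + (x*(240 + 20*x))/4 = 5/4 + x*(240 + 20*x)/4)
O(190) - 1*(-5552) = (5/4 + 5*190*(12 + 190)) - 1*(-5552) = (5/4 + 5*190*202) + 5552 = (5/4 + 191900) + 5552 = 767605/4 + 5552 = 789813/4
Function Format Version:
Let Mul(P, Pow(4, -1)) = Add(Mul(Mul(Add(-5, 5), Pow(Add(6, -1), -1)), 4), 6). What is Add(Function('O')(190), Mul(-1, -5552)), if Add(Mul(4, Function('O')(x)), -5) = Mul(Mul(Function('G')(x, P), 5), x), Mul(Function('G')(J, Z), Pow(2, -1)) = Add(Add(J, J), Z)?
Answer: Rational(789813, 4) ≈ 1.9745e+5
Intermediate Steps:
P = 24 (P = Mul(4, Add(Mul(Mul(Add(-5, 5), Pow(Add(6, -1), -1)), 4), 6)) = Mul(4, Add(Mul(Mul(0, Pow(5, -1)), 4), 6)) = Mul(4, Add(Mul(Mul(0, Rational(1, 5)), 4), 6)) = Mul(4, Add(Mul(0, 4), 6)) = Mul(4, Add(0, 6)) = Mul(4, 6) = 24)
Function('G')(J, Z) = Add(Mul(2, Z), Mul(4, J)) (Function('G')(J, Z) = Mul(2, Add(Add(J, J), Z)) = Mul(2, Add(Mul(2, J), Z)) = Mul(2, Add(Z, Mul(2, J))) = Add(Mul(2, Z), Mul(4, J)))
Function('O')(x) = Add(Rational(5, 4), Mul(Rational(1, 4), x, Add(240, Mul(20, x)))) (Function('O')(x) = Add(Rational(5, 4), Mul(Rational(1, 4), Mul(Mul(Add(Mul(2, 24), Mul(4, x)), 5), x))) = Add(Rational(5, 4), Mul(Rational(1, 4), Mul(Mul(Add(48, Mul(4, x)), 5), x))) = Add(Rational(5, 4), Mul(Rational(1, 4), Mul(Add(240, Mul(20, x)), x))) = Add(Rational(5, 4), Mul(Rational(1, 4), Mul(x, Add(240, Mul(20, x))))) = Add(Rational(5, 4), Mul(Rational(1, 4), x, Add(240, Mul(20, x)))))
Add(Function('O')(190), Mul(-1, -5552)) = Add(Add(Rational(5, 4), Mul(5, 190, Add(12, 190))), Mul(-1, -5552)) = Add(Add(Rational(5, 4), Mul(5, 190, 202)), 5552) = Add(Add(Rational(5, 4), 191900), 5552) = Add(Rational(767605, 4), 5552) = Rational(789813, 4)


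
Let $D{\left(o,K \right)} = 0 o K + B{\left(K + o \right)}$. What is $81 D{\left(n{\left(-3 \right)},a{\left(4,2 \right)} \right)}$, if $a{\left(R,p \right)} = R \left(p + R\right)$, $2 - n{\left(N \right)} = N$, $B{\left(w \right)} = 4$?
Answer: $324$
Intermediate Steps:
$n{\left(N \right)} = 2 - N$
$a{\left(R,p \right)} = R \left(R + p\right)$
$D{\left(o,K \right)} = 4$ ($D{\left(o,K \right)} = 0 o K + 4 = 0 K + 4 = 0 + 4 = 4$)
$81 D{\left(n{\left(-3 \right)},a{\left(4,2 \right)} \right)} = 81 \cdot 4 = 324$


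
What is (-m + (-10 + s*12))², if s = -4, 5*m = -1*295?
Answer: 1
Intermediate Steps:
m = -59 (m = (-1*295)/5 = (⅕)*(-295) = -59)
(-m + (-10 + s*12))² = (-1*(-59) + (-10 - 4*12))² = (59 + (-10 - 48))² = (59 - 58)² = 1² = 1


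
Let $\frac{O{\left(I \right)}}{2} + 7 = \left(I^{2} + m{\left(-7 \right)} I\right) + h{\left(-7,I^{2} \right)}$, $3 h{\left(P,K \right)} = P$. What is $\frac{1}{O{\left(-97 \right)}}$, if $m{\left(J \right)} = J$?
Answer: $\frac{3}{60472} \approx 4.961 \cdot 10^{-5}$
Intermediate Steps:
$h{\left(P,K \right)} = \frac{P}{3}$
$O{\left(I \right)} = - \frac{56}{3} - 14 I + 2 I^{2}$ ($O{\left(I \right)} = -14 + 2 \left(\left(I^{2} - 7 I\right) + \frac{1}{3} \left(-7\right)\right) = -14 + 2 \left(\left(I^{2} - 7 I\right) - \frac{7}{3}\right) = -14 + 2 \left(- \frac{7}{3} + I^{2} - 7 I\right) = -14 - \left(\frac{14}{3} - 2 I^{2} + 14 I\right) = - \frac{56}{3} - 14 I + 2 I^{2}$)
$\frac{1}{O{\left(-97 \right)}} = \frac{1}{- \frac{56}{3} - -1358 + 2 \left(-97\right)^{2}} = \frac{1}{- \frac{56}{3} + 1358 + 2 \cdot 9409} = \frac{1}{- \frac{56}{3} + 1358 + 18818} = \frac{1}{\frac{60472}{3}} = \frac{3}{60472}$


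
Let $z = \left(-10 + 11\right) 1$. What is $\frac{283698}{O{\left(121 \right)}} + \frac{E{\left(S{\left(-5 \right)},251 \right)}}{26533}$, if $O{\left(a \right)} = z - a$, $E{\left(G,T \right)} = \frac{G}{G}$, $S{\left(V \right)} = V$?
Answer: $- \frac{1254559819}{530660} \approx -2364.1$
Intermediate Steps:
$z = 1$ ($z = 1 \cdot 1 = 1$)
$E{\left(G,T \right)} = 1$
$O{\left(a \right)} = 1 - a$
$\frac{283698}{O{\left(121 \right)}} + \frac{E{\left(S{\left(-5 \right)},251 \right)}}{26533} = \frac{283698}{1 - 121} + 1 \cdot \frac{1}{26533} = \frac{283698}{-120} + \frac{1}{26533} = 283698 \left(- \frac{1}{120}\right) + \frac{1}{26533} = - \frac{47283}{20} + \frac{1}{26533} = - \frac{1254559819}{530660}$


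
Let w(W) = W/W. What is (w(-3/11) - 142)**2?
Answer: 19881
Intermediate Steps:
w(W) = 1
(w(-3/11) - 142)**2 = (1 - 142)**2 = (-141)**2 = 19881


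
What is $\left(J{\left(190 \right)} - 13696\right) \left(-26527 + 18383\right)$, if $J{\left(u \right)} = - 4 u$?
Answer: $117729664$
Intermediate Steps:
$\left(J{\left(190 \right)} - 13696\right) \left(-26527 + 18383\right) = \left(\left(-4\right) 190 - 13696\right) \left(-26527 + 18383\right) = \left(-760 - 13696\right) \left(-8144\right) = \left(-14456\right) \left(-8144\right) = 117729664$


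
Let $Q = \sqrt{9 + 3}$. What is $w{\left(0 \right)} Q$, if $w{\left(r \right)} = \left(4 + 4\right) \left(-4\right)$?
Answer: $- 64 \sqrt{3} \approx -110.85$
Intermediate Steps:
$w{\left(r \right)} = -32$ ($w{\left(r \right)} = 8 \left(-4\right) = -32$)
$Q = 2 \sqrt{3}$ ($Q = \sqrt{12} = 2 \sqrt{3} \approx 3.4641$)
$w{\left(0 \right)} Q = - 32 \cdot 2 \sqrt{3} = - 64 \sqrt{3}$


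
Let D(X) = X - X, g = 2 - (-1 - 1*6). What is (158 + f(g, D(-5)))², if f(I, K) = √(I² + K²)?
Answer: 27889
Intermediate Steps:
g = 9 (g = 2 - (-1 - 6) = 2 - 1*(-7) = 2 + 7 = 9)
D(X) = 0
(158 + f(g, D(-5)))² = (158 + √(9² + 0²))² = (158 + √(81 + 0))² = (158 + √81)² = (158 + 9)² = 167² = 27889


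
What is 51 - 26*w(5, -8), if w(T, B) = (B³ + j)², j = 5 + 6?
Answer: -6525975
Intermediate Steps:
j = 11
w(T, B) = (11 + B³)² (w(T, B) = (B³ + 11)² = (11 + B³)²)
51 - 26*w(5, -8) = 51 - 26*(11 + (-8)³)² = 51 - 26*(11 - 512)² = 51 - 26*(-501)² = 51 - 26*251001 = 51 - 6526026 = -6525975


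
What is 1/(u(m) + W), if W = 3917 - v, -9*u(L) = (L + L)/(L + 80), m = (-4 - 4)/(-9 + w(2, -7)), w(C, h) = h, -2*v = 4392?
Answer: 1449/8857735 ≈ 0.00016359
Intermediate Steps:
v = -2196 (v = -1/2*4392 = -2196)
m = 1/2 (m = (-4 - 4)/(-9 - 7) = -8/(-16) = -8*(-1/16) = 1/2 ≈ 0.50000)
u(L) = -2*L/(9*(80 + L)) (u(L) = -(L + L)/(9*(L + 80)) = -2*L/(9*(80 + L)))
W = 6113 (W = 3917 - 1*(-2196) = 3917 + 2196 = 6113)
1/(u(m) + W) = 1/(-2*1/2/(720 + 9*(1/2)) + 6113) = 1/(-2*1/2/(720 + 9/2) + 6113) = 1/(-2*1/2/1449/2 + 6113) = 1/(-2*1/2*2/1449 + 6113) = 1/(-2/1449 + 6113) = 1/(8857735/1449) = 1449/8857735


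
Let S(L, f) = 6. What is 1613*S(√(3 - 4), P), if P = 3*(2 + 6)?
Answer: 9678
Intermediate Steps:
P = 24 (P = 3*8 = 24)
1613*S(√(3 - 4), P) = 1613*6 = 9678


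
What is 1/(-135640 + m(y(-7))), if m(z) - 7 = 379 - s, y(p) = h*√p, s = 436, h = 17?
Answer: -1/135690 ≈ -7.3697e-6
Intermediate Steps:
y(p) = 17*√p
m(z) = -50 (m(z) = 7 + (379 - 1*436) = 7 + (379 - 436) = 7 - 57 = -50)
1/(-135640 + m(y(-7))) = 1/(-135640 - 50) = 1/(-135690) = -1/135690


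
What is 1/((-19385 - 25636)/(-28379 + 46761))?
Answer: -18382/45021 ≈ -0.40830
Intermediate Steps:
1/((-19385 - 25636)/(-28379 + 46761)) = 1/(-45021/18382) = -18382/45021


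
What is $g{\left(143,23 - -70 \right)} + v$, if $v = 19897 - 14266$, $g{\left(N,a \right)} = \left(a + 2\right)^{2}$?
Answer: $14656$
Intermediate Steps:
$g{\left(N,a \right)} = \left(2 + a\right)^{2}$
$v = 5631$ ($v = 19897 - 14266 = 5631$)
$g{\left(143,23 - -70 \right)} + v = \left(2 + \left(23 - -70\right)\right)^{2} + 5631 = \left(2 + \left(23 + 70\right)\right)^{2} + 5631 = \left(2 + 93\right)^{2} + 5631 = 95^{2} + 5631 = 9025 + 5631 = 14656$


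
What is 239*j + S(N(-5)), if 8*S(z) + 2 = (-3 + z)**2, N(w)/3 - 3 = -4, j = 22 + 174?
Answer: 187393/4 ≈ 46848.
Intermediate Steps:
j = 196
N(w) = -3 (N(w) = 9 + 3*(-4) = 9 - 12 = -3)
S(z) = -1/4 + (-3 + z)**2/8
239*j + S(N(-5)) = 239*196 + (-1/4 + (-3 - 3)**2/8) = 46844 + (-1/4 + (1/8)*(-6)**2) = 46844 + (-1/4 + (1/8)*36) = 46844 + (-1/4 + 9/2) = 46844 + 17/4 = 187393/4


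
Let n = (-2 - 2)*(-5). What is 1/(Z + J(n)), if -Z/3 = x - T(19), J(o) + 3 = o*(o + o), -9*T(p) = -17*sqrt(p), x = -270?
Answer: 14463/23236550 - 51*sqrt(19)/23236550 ≈ 0.00061286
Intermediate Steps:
T(p) = 17*sqrt(p)/9 (T(p) = -(-17)*sqrt(p)/9 = 17*sqrt(p)/9)
n = 20 (n = -4*(-5) = 20)
J(o) = -3 + 2*o**2 (J(o) = -3 + o*(o + o) = -3 + o*(2*o) = -3 + 2*o**2)
Z = 810 + 17*sqrt(19)/3 (Z = -3*(-270 - 17*sqrt(19)/9) = 810 + 17*sqrt(19)/3 ≈ 834.70)
1/(Z + J(n)) = 1/((810 + 17*sqrt(19)/3) + (-3 + 2*20**2)) = 1/((810 + 17*sqrt(19)/3) + (-3 + 2*400)) = 1/((810 + 17*sqrt(19)/3) + (-3 + 800)) = 1/((810 + 17*sqrt(19)/3) + 797) = 1/(1607 + 17*sqrt(19)/3)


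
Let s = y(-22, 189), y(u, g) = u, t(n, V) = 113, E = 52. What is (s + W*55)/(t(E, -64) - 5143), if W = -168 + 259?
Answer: -4983/5030 ≈ -0.99066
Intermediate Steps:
s = -22
W = 91
(s + W*55)/(t(E, -64) - 5143) = (-22 + 91*55)/(113 - 5143) = (-22 + 5005)/(-5030) = 4983*(-1/5030) = -4983/5030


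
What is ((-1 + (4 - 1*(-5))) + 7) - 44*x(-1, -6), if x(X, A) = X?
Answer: 59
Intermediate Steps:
((-1 + (4 - 1*(-5))) + 7) - 44*x(-1, -6) = ((-1 + (4 - 1*(-5))) + 7) - 44*(-1) = ((-1 + (4 + 5)) + 7) + 44 = ((-1 + 9) + 7) + 44 = (8 + 7) + 44 = 15 + 44 = 59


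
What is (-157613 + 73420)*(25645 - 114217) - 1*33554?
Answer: 7457108842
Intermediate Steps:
(-157613 + 73420)*(25645 - 114217) - 1*33554 = -84193*(-88572) - 33554 = 7457142396 - 33554 = 7457108842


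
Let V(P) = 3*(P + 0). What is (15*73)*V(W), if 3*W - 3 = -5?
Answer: -2190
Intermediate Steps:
W = -⅔ (W = 1 + (⅓)*(-5) = 1 - 5/3 = -⅔ ≈ -0.66667)
V(P) = 3*P
(15*73)*V(W) = (15*73)*(3*(-⅔)) = 1095*(-2) = -2190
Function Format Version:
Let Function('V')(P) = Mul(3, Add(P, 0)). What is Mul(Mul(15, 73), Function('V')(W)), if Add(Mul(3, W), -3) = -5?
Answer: -2190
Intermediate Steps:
W = Rational(-2, 3) (W = Add(1, Mul(Rational(1, 3), -5)) = Add(1, Rational(-5, 3)) = Rational(-2, 3) ≈ -0.66667)
Function('V')(P) = Mul(3, P)
Mul(Mul(15, 73), Function('V')(W)) = Mul(Mul(15, 73), Mul(3, Rational(-2, 3))) = Mul(1095, -2) = -2190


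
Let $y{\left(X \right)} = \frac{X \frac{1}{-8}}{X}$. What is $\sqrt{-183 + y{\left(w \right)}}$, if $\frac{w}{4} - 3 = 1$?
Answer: $\frac{i \sqrt{2930}}{4} \approx 13.532 i$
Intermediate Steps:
$w = 16$ ($w = 12 + 4 \cdot 1 = 12 + 4 = 16$)
$y{\left(X \right)} = - \frac{1}{8}$ ($y{\left(X \right)} = \frac{X \left(- \frac{1}{8}\right)}{X} = \frac{\left(- \frac{1}{8}\right) X}{X} = - \frac{1}{8}$)
$\sqrt{-183 + y{\left(w \right)}} = \sqrt{-183 - \frac{1}{8}} = \sqrt{- \frac{1465}{8}} = \frac{i \sqrt{2930}}{4}$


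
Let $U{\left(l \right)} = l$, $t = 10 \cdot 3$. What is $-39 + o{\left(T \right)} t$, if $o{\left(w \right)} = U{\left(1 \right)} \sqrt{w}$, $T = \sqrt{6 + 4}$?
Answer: $-39 + 30 \sqrt[4]{10} \approx 14.348$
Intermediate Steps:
$t = 30$
$T = \sqrt{10} \approx 3.1623$
$o{\left(w \right)} = \sqrt{w}$ ($o{\left(w \right)} = 1 \sqrt{w} = \sqrt{w}$)
$-39 + o{\left(T \right)} t = -39 + \sqrt{\sqrt{10}} \cdot 30 = -39 + \sqrt[4]{10} \cdot 30 = -39 + 30 \sqrt[4]{10}$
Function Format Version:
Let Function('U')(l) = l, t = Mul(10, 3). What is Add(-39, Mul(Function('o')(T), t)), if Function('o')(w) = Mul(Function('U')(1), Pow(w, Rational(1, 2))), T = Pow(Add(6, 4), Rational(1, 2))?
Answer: Add(-39, Mul(30, Pow(10, Rational(1, 4)))) ≈ 14.348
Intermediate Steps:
t = 30
T = Pow(10, Rational(1, 2)) ≈ 3.1623
Function('o')(w) = Pow(w, Rational(1, 2)) (Function('o')(w) = Mul(1, Pow(w, Rational(1, 2))) = Pow(w, Rational(1, 2)))
Add(-39, Mul(Function('o')(T), t)) = Add(-39, Mul(Pow(Pow(10, Rational(1, 2)), Rational(1, 2)), 30)) = Add(-39, Mul(Pow(10, Rational(1, 4)), 30)) = Add(-39, Mul(30, Pow(10, Rational(1, 4))))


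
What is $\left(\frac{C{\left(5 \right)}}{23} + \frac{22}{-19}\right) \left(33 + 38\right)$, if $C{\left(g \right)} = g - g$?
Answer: $- \frac{1562}{19} \approx -82.211$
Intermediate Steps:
$C{\left(g \right)} = 0$
$\left(\frac{C{\left(5 \right)}}{23} + \frac{22}{-19}\right) \left(33 + 38\right) = \left(\frac{0}{23} + \frac{22}{-19}\right) \left(33 + 38\right) = \left(0 \cdot \frac{1}{23} + 22 \left(- \frac{1}{19}\right)\right) 71 = \left(0 - \frac{22}{19}\right) 71 = \left(- \frac{22}{19}\right) 71 = - \frac{1562}{19}$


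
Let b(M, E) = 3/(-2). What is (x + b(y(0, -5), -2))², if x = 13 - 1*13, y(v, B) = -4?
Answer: 9/4 ≈ 2.2500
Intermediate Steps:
x = 0 (x = 13 - 13 = 0)
b(M, E) = -3/2 (b(M, E) = 3*(-½) = -3/2)
(x + b(y(0, -5), -2))² = (0 - 3/2)² = (-3/2)² = 9/4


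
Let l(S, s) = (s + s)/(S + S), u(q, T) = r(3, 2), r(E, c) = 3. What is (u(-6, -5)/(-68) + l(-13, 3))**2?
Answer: 59049/781456 ≈ 0.075563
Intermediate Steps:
u(q, T) = 3
l(S, s) = s/S (l(S, s) = (2*s)/((2*S)) = (2*s)*(1/(2*S)) = s/S)
(u(-6, -5)/(-68) + l(-13, 3))**2 = (3/(-68) + 3/(-13))**2 = (3*(-1/68) + 3*(-1/13))**2 = (-3/68 - 3/13)**2 = (-243/884)**2 = 59049/781456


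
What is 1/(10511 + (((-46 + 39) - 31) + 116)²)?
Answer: 1/16595 ≈ 6.0259e-5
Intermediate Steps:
1/(10511 + (((-46 + 39) - 31) + 116)²) = 1/(10511 + ((-7 - 31) + 116)²) = 1/(10511 + (-38 + 116)²) = 1/(10511 + 78²) = 1/(10511 + 6084) = 1/16595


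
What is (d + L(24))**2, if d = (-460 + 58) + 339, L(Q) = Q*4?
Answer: 1089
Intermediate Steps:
L(Q) = 4*Q
d = -63 (d = -402 + 339 = -63)
(d + L(24))**2 = (-63 + 4*24)**2 = (-63 + 96)**2 = 33**2 = 1089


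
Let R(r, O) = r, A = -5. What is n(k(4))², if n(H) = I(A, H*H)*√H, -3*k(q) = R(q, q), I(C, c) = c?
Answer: -1024/243 ≈ -4.2140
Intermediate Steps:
k(q) = -q/3
n(H) = H^(5/2) (n(H) = (H*H)*√H = H²*√H = H^(5/2))
n(k(4))² = ((-⅓*4)^(5/2))² = ((-4/3)^(5/2))² = (32*I*√3/27)² = -1024/243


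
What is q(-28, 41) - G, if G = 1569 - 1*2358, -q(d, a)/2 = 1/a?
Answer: 32347/41 ≈ 788.95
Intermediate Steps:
q(d, a) = -2/a
G = -789 (G = 1569 - 2358 = -789)
q(-28, 41) - G = -2/41 - 1*(-789) = -2*1/41 + 789 = -2/41 + 789 = 32347/41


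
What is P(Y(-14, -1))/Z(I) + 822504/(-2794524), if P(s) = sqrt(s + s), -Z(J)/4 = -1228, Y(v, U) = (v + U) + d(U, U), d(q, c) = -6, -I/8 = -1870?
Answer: -68542/232877 + I*sqrt(42)/4912 ≈ -0.29433 + 0.0013194*I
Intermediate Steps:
I = 14960 (I = -8*(-1870) = 14960)
Y(v, U) = -6 + U + v (Y(v, U) = (v + U) - 6 = (U + v) - 6 = -6 + U + v)
Z(J) = 4912 (Z(J) = -4*(-1228) = 4912)
P(s) = sqrt(2)*sqrt(s) (P(s) = sqrt(2*s) = sqrt(2)*sqrt(s))
P(Y(-14, -1))/Z(I) + 822504/(-2794524) = (sqrt(2)*sqrt(-6 - 1 - 14))/4912 + 822504/(-2794524) = (sqrt(2)*sqrt(-21))*(1/4912) + 822504*(-1/2794524) = (sqrt(2)*(I*sqrt(21)))*(1/4912) - 68542/232877 = (I*sqrt(42))*(1/4912) - 68542/232877 = I*sqrt(42)/4912 - 68542/232877 = -68542/232877 + I*sqrt(42)/4912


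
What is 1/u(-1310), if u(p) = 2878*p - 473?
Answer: -1/3770653 ≈ -2.6521e-7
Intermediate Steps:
u(p) = -473 + 2878*p
1/u(-1310) = 1/(-473 + 2878*(-1310)) = 1/(-473 - 3770180) = 1/(-3770653) = -1/3770653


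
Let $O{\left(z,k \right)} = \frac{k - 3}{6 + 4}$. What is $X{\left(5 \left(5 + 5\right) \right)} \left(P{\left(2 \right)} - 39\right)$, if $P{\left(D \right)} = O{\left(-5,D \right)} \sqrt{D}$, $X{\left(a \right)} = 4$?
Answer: $-156 - \frac{2 \sqrt{2}}{5} \approx -156.57$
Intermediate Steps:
$O{\left(z,k \right)} = - \frac{3}{10} + \frac{k}{10}$ ($O{\left(z,k \right)} = \frac{-3 + k}{10} = \left(-3 + k\right) \frac{1}{10} = - \frac{3}{10} + \frac{k}{10}$)
$P{\left(D \right)} = \sqrt{D} \left(- \frac{3}{10} + \frac{D}{10}\right)$ ($P{\left(D \right)} = \left(- \frac{3}{10} + \frac{D}{10}\right) \sqrt{D} = \sqrt{D} \left(- \frac{3}{10} + \frac{D}{10}\right)$)
$X{\left(5 \left(5 + 5\right) \right)} \left(P{\left(2 \right)} - 39\right) = 4 \left(\frac{\sqrt{2} \left(-3 + 2\right)}{10} - 39\right) = 4 \left(\frac{1}{10} \sqrt{2} \left(-1\right) - 39\right) = 4 \left(- \frac{\sqrt{2}}{10} - 39\right) = 4 \left(-39 - \frac{\sqrt{2}}{10}\right) = -156 - \frac{2 \sqrt{2}}{5}$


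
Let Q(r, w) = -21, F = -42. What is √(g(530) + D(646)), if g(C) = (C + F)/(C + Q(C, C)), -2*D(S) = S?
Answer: I*√83434771/509 ≈ 17.945*I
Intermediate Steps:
D(S) = -S/2
g(C) = (-42 + C)/(-21 + C) (g(C) = (C - 42)/(C - 21) = (-42 + C)/(-21 + C))
√(g(530) + D(646)) = √((-42 + 530)/(-21 + 530) - ½*646) = √(488/509 - 323) = √(-163919/509) = I*√83434771/509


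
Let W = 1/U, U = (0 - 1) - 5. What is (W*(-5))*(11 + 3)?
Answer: 35/3 ≈ 11.667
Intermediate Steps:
U = -6 (U = -1 - 5 = -6)
W = -⅙ (W = 1/(-6) = -⅙ ≈ -0.16667)
(W*(-5))*(11 + 3) = (-⅙*(-5))*(11 + 3) = (⅚)*14 = 35/3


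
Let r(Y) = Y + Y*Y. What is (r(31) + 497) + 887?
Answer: 2376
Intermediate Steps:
r(Y) = Y + Y**2
(r(31) + 497) + 887 = (31*(1 + 31) + 497) + 887 = (31*32 + 497) + 887 = (992 + 497) + 887 = 1489 + 887 = 2376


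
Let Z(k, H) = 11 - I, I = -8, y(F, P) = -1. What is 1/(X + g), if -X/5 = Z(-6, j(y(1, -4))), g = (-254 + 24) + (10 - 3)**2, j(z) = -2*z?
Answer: -1/276 ≈ -0.0036232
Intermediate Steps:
Z(k, H) = 19 (Z(k, H) = 11 - 1*(-8) = 11 + 8 = 19)
g = -181 (g = -230 + 7**2 = -230 + 49 = -181)
X = -95 (X = -5*19 = -95)
1/(X + g) = 1/(-95 - 181) = 1/(-276) = -1/276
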